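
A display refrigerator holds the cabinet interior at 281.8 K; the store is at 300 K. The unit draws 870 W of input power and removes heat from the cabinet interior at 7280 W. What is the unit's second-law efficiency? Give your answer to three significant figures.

COP_actual = Q̇_C/Ẇ = 7280/870.0 = 8.368.
The reservoir spacing is ΔT = 300 − 281.8 = 18.20 K.
COP_Carnot = T_C/ΔT = 281.80/18.20 = 15.48.
η_II = COP_actual/COP_Carnot = 8.368/15.48 = 0.5404.

0.540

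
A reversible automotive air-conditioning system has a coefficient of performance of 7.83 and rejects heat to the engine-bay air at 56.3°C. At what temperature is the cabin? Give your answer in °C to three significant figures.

19.0 °C

For a Carnot refrigerator COP_R = T_C/(T_H − T_C), so T_C = COP·T_H/(1 + COP).
With T_H = 329.45 K, T_C = 7.83 × 329.45/8.830 = 292.14 K.
Converting, 292.14 K = 18.99°C.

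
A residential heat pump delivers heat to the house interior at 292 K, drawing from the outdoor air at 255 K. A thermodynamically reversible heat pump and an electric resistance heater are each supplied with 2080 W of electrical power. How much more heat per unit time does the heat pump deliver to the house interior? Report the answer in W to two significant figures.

14000 W

The reservoir spacing is ΔT = 292 − 255 = 37.00 K.
COP_Carnot = T_H/ΔT = 292.00/37.00 = 7.892.
The heat pump delivers Q̇_H = COP × Ẇ = 16420 W; the resistance heater delivers Ẇ = 2080 W.
Extra = (COP − 1)·Ẇ = 14340 W.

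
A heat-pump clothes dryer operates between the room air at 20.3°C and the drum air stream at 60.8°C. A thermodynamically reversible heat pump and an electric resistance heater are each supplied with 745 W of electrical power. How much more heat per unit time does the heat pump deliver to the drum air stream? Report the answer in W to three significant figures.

In absolute terms T_C = 293.45 K and T_H = 333.95 K, so ΔT = 40.50 K.
COP_Carnot = T_H/ΔT = 333.95/40.50 = 8.246.
The heat pump delivers Q̇_H = COP × Ẇ = 6143 W; the resistance heater delivers Ẇ = 745.0 W.
Extra = (COP − 1)·Ẇ = 5398 W.

5400 W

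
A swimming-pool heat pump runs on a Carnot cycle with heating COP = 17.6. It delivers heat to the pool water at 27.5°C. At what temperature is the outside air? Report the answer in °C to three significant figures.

10.4 °C

COP_HP = T_H/(T_H − T_C) gives T_H − T_C = T_H/COP.
With T_H = 300.65 K, T_C = 300.65 × (1 − 1/17.6) = 283.57 K.
Converting, 283.57 K = 10.42°C.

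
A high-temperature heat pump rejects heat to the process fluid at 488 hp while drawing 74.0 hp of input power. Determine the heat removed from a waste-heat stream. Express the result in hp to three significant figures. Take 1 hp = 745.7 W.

For a cyclic device the first law requires Q̇_H = Q̇_C + Ẇ.
Q̇_C = Q̇_H − Ẇ = 414.0 hp.

414 hp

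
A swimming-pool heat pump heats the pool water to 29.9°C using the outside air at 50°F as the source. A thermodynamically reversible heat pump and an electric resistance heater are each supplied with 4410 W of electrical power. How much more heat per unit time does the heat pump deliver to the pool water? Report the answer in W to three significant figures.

In absolute terms T_C = 283.15 K and T_H = 303.05 K, so ΔT = 19.90 K.
COP_Carnot = T_H/ΔT = 303.05/19.90 = 15.23.
The heat pump delivers Q̇_H = COP × Ẇ = 67160 W; the resistance heater delivers Ẇ = 4410 W.
Extra = (COP − 1)·Ẇ = 62750 W.

62700 W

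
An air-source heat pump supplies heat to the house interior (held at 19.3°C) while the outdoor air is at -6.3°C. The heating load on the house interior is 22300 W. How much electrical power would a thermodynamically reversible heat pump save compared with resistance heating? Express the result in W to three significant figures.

20300 W

In absolute terms T_C = 266.85 K and T_H = 292.45 K, so ΔT = 25.60 K.
COP_Carnot = T_H/ΔT = 292.45/25.60 = 11.42.
Resistance heating needs Ẇ_res = Q̇_H = 22300 W; the reversible heat pump needs only Ẇ_hp = Q̇_H/COP = 1952 W.
Saving = 22300 − 1952 = 20350 W.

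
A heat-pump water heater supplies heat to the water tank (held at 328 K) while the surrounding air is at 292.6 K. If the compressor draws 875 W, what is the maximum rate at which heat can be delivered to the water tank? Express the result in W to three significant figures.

8110 W

The reservoir spacing is ΔT = 328 − 292.6 = 35.40 K.
COP_Carnot = T_H/ΔT = 328.00/35.40 = 9.266.
Q̇_max = COP_Carnot × Ẇ = 9.266 × 875.0 W = 8107 W.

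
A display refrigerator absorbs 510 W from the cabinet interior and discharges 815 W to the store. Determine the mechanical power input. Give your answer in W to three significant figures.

For a cyclic device the first law requires Q̇_H = Q̇_C + Ẇ.
Ẇ = Q̇_H − Q̇_C = 305.0 W.

305 W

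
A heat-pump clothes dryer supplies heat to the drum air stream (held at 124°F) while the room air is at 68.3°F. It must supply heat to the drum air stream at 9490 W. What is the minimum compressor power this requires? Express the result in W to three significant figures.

In absolute terms T_C = 293.32 K and T_H = 324.26 K, so ΔT = 30.94 K.
COP_Carnot = T_H/ΔT = 324.26/30.94 = 10.48.
Ẇ_min = Q̇/COP_Carnot = 9490/10.48 = 905.6 W.

906 W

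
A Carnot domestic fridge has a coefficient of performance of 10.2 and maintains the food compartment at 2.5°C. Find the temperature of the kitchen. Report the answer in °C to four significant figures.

29.52 °C

COP_R = T_C/(T_H − T_C) gives T_H − T_C = T_C/COP.
With T_C = 275.65 K, T_H = 275.65 × (1 + 1/10.2) = 302.67 K.
Converting, 302.67 K = 29.52°C.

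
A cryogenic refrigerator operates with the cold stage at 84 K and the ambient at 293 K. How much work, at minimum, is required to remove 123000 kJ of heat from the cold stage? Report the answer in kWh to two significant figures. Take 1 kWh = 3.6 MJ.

The reservoir spacing is ΔT = 293 − 84 = 209.0 K.
The reversible limit is COP_R = T_C/ΔT = 0.4019, so W_min = Q_C/COP = Q_C·ΔT/T_C.
W_min = 123000 × 209.0/84.00 = 306000 kJ = 85.01 kWh.

85 kWh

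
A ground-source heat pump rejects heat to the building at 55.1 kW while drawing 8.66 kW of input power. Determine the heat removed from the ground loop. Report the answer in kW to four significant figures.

46.44 kW

For a cyclic device the first law requires Q̇_H = Q̇_C + Ẇ.
Q̇_C = Q̇_H − Ẇ = 46.44 kW.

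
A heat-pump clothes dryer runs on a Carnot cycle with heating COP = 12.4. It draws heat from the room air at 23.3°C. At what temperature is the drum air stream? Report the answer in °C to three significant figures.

COP_HP = T_H/(T_H − T_C) rearranges to T_H = COP·T_C/(COP − 1).
With T_C = 296.45 K, T_H = 12.4 × 296.45/11.40 = 322.45 K.
Converting, 322.45 K = 49.30°C.

49.3 °C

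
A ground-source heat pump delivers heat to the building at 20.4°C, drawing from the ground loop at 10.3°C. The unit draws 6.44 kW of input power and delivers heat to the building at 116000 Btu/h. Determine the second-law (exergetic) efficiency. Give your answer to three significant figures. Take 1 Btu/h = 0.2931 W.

Converting, Q̇_H = 116000 Btu/h = 34.00 kW, so COP_actual = Q̇_H/Ẇ = 34.00/6.440 = 5.279.
In absolute terms T_C = 283.45 K and T_H = 293.55 K, so ΔT = 10.10 K.
COP_Carnot = T_H/ΔT = 293.55/10.10 = 29.06.
η_II = COP_actual/COP_Carnot = 5.279/29.06 = 0.1816.

0.182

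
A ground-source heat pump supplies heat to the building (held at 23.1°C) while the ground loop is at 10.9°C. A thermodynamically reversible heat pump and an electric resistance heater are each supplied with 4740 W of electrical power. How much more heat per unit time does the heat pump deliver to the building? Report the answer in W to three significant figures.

110000 W

In absolute terms T_C = 284.05 K and T_H = 296.25 K, so ΔT = 12.20 K.
COP_Carnot = T_H/ΔT = 296.25/12.20 = 24.28.
The heat pump delivers Q̇_H = COP × Ẇ = 115100 W; the resistance heater delivers Ẇ = 4740 W.
Extra = (COP − 1)·Ẇ = 110400 W.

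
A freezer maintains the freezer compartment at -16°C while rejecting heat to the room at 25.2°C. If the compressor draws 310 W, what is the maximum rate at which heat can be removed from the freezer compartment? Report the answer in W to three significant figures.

1930 W

In absolute terms T_C = 257.15 K and T_H = 298.35 K, so ΔT = 41.20 K.
COP_Carnot = T_C/ΔT = 257.15/41.20 = 6.242.
Q̇_max = COP_Carnot × Ẇ = 6.242 × 310.0 W = 1935 W.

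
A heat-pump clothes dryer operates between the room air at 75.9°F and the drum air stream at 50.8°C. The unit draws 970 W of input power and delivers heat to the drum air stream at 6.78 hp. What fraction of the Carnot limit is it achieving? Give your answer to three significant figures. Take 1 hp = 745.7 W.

Converting, Q̇_H = 6.780 hp = 5056 W, so COP_actual = Q̇_H/Ẇ = 5056/970.0 = 5.212.
In absolute terms T_C = 297.54 K and T_H = 323.95 K, so ΔT = 26.41 K.
COP_Carnot = T_H/ΔT = 323.95/26.41 = 12.27.
η_II = COP_actual/COP_Carnot = 5.212/12.27 = 0.4249.

0.425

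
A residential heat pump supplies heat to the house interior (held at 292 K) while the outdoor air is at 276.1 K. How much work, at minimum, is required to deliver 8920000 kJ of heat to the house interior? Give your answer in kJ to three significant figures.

486000 kJ

The reservoir spacing is ΔT = 292 − 276.1 = 15.90 K.
The reversible limit is COP_HP = T_H/ΔT = 18.36, so W_min = Q_H/COP = Q_H·ΔT/T_H.
W_min = 8920000 × 15.90/292.00 = 485700 kJ.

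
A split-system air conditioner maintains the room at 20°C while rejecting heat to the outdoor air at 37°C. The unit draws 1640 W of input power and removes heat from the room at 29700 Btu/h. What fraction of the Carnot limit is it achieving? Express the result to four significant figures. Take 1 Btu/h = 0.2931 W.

Converting, Q̇_C = 29700 Btu/h = 8705 W, so COP_actual = Q̇_C/Ẇ = 8705/1640 = 5.308.
In absolute terms T_C = 293.15 K and T_H = 310.15 K, so ΔT = 17.00 K.
COP_Carnot = T_C/ΔT = 293.15/17.00 = 17.24.
η_II = COP_actual/COP_Carnot = 5.308/17.24 = 0.3078.

0.3078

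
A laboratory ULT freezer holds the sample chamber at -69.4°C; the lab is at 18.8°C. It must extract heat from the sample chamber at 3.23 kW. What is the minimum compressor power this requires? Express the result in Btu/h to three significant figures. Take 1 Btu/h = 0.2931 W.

In absolute terms T_C = 203.75 K and T_H = 291.95 K, so ΔT = 88.20 K.
COP_Carnot = T_C/ΔT = 203.75/88.20 = 2.310.
Ẇ_min = Q̇/COP_Carnot = 3.230/2.310 = 1.398 kW = 4770 Btu/h.

4770 Btu/h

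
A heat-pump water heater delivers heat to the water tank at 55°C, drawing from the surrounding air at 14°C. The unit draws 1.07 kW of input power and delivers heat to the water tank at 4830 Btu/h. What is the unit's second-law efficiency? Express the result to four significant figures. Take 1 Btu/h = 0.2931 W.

Converting, Q̇_H = 4830 Btu/h = 1.416 kW, so COP_actual = Q̇_H/Ẇ = 1.416/1.070 = 1.323.
In absolute terms T_C = 287.15 K and T_H = 328.15 K, so ΔT = 41.00 K.
COP_Carnot = T_H/ΔT = 328.15/41.00 = 8.004.
η_II = COP_actual/COP_Carnot = 1.323/8.004 = 0.1653.

0.1653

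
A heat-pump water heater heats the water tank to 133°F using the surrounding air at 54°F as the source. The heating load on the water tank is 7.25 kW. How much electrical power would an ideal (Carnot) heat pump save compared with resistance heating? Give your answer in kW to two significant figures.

In absolute terms T_C = 285.37 K and T_H = 329.26 K, so ΔT = 43.89 K.
COP_Carnot = T_H/ΔT = 329.26/43.89 = 7.502.
Resistance heating needs Ẇ_res = Q̇_H = 7.250 kW; the reversible heat pump needs only Ẇ_hp = Q̇_H/COP = 0.9664 kW.
Saving = 7.250 − 0.9664 = 6.284 kW.

6.3 kW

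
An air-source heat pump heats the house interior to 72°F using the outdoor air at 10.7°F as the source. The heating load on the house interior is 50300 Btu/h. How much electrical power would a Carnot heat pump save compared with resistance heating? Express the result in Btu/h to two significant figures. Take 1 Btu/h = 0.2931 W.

45000 Btu/h

In absolute terms T_C = 261.32 K and T_H = 295.37 K, so ΔT = 34.06 K.
COP_Carnot = T_H/ΔT = 295.37/34.06 = 8.673.
Resistance heating needs Ẇ_res = Q̇_H = 50300 Btu/h; the reversible heat pump needs only Ẇ_hp = Q̇_H/COP = 5799 Btu/h.
Saving = 50300 − 5799 = 44500 Btu/h.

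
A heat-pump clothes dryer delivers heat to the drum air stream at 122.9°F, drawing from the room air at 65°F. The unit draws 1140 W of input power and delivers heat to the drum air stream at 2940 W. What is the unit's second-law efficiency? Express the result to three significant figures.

0.256

COP_actual = Q̇_H/Ẇ = 2940/1140 = 2.579.
In absolute terms T_C = 291.48 K and T_H = 323.65 K, so ΔT = 32.17 K.
COP_Carnot = T_H/ΔT = 323.65/32.17 = 10.06.
η_II = COP_actual/COP_Carnot = 2.579/10.06 = 0.2563.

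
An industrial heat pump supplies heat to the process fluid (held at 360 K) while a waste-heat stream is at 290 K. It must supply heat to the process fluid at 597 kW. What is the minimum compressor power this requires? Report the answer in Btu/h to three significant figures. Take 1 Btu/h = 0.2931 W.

396000 Btu/h

The reservoir spacing is ΔT = 360 − 290 = 70.00 K.
COP_Carnot = T_H/ΔT = 360.00/70.00 = 5.143.
Ẇ_min = Q̇/COP_Carnot = 597.0/5.143 = 116.1 kW = 396100 Btu/h.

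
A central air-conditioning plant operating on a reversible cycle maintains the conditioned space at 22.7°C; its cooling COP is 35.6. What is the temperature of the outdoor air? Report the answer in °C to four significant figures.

COP_R = T_C/(T_H − T_C) gives T_H − T_C = T_C/COP.
With T_C = 295.85 K, T_H = 295.85 × (1 + 1/35.6) = 304.16 K.
Converting, 304.16 K = 31.01°C.

31.01 °C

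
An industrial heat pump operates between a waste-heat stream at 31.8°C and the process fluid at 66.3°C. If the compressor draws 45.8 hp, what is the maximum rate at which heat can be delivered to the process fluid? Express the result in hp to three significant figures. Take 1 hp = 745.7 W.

451 hp

In absolute terms T_C = 304.95 K and T_H = 339.45 K, so ΔT = 34.50 K.
COP_Carnot = T_H/ΔT = 339.45/34.50 = 9.839.
Q̇_max = COP_Carnot × Ẇ = 9.839 × 45.80 hp = 450.6 hp.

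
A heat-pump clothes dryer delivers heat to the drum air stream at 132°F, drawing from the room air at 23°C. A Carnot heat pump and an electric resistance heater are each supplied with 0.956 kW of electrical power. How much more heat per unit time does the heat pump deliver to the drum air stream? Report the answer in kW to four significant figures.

8.697 kW

In absolute terms T_C = 296.15 K and T_H = 328.71 K, so ΔT = 32.56 K.
COP_Carnot = T_H/ΔT = 328.71/32.56 = 10.10.
The heat pump delivers Q̇_H = COP × Ẇ = 9.653 kW; the resistance heater delivers Ẇ = 0.9560 kW.
Extra = (COP − 1)·Ẇ = 8.697 kW.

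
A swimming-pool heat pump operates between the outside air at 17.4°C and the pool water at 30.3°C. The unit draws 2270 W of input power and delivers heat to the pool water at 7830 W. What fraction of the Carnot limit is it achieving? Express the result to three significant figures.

0.147

COP_actual = Q̇_H/Ẇ = 7830/2270 = 3.449.
In absolute terms T_C = 290.55 K and T_H = 303.45 K, so ΔT = 12.90 K.
COP_Carnot = T_H/ΔT = 303.45/12.90 = 23.52.
η_II = COP_actual/COP_Carnot = 3.449/23.52 = 0.1466.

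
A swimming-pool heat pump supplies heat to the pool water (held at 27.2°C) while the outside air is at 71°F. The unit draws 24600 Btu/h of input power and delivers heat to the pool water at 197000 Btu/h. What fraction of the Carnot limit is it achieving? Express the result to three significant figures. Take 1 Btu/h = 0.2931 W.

0.148

COP_actual = Q̇_H/Ẇ = 197000/24600 = 8.008.
In absolute terms T_C = 294.82 K and T_H = 300.35 K, so ΔT = 5.533 K.
COP_Carnot = T_H/ΔT = 300.35/5.533 = 54.28.
η_II = COP_actual/COP_Carnot = 8.008/54.28 = 0.1475.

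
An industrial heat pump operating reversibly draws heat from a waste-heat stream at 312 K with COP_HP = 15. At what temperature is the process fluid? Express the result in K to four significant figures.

COP_HP = T_H/(T_H − T_C) rearranges to T_H = COP·T_C/(COP − 1).
With T_C = 312.00 K, T_H = 15 × 312.00/14.00 = 334.29 K.

334.3 K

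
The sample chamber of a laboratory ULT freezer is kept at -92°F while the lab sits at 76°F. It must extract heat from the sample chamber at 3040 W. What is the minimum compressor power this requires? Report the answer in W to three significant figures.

In absolute terms T_C = 204.26 K and T_H = 297.59 K, so ΔT = 93.33 K.
COP_Carnot = T_C/ΔT = 204.26/93.33 = 2.189.
Ẇ_min = Q̇/COP_Carnot = 3040/2.189 = 1389 W.

1390 W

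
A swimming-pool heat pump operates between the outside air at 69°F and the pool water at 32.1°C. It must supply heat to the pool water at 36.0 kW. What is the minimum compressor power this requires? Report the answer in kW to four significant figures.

1.362 kW

In absolute terms T_C = 293.71 K and T_H = 305.25 K, so ΔT = 11.54 K.
COP_Carnot = T_H/ΔT = 305.25/11.54 = 26.44.
Ẇ_min = Q̇/COP_Carnot = 36.00/26.44 = 1.362 kW.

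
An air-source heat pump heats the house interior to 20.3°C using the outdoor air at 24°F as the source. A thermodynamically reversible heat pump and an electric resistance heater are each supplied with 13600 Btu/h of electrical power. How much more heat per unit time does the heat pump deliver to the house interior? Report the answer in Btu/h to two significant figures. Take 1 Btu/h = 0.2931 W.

In absolute terms T_C = 268.71 K and T_H = 293.45 K, so ΔT = 24.74 K.
COP_Carnot = T_H/ΔT = 293.45/24.74 = 11.86.
The heat pump delivers Q̇_H = COP × Ẇ = 161300 Btu/h; the resistance heater delivers Ẇ = 13600 Btu/h.
Extra = (COP − 1)·Ẇ = 147700 Btu/h.

150000 Btu/h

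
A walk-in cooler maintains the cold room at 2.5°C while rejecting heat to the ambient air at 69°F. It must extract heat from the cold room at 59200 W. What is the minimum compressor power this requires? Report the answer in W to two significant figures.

In absolute terms T_C = 275.65 K and T_H = 293.71 K, so ΔT = 18.06 K.
COP_Carnot = T_C/ΔT = 275.65/18.06 = 15.27.
Ẇ_min = Q̇/COP_Carnot = 59200/15.27 = 3878 W.

3900 W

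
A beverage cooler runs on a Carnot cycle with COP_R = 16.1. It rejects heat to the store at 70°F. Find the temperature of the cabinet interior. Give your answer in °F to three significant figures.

For a Carnot refrigerator COP_R = T_C/(T_H − T_C), so T_C = COP·T_H/(1 + COP).
With T_H = 294.26 K, T_C = 16.1 × 294.26/17.10 = 277.05 K.
Converting, 277.05 K = 39.03°F.

39.0 °F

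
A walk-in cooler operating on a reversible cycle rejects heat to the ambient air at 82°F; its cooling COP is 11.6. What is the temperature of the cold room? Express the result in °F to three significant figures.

For a Carnot refrigerator COP_R = T_C/(T_H − T_C), so T_C = COP·T_H/(1 + COP).
With T_H = 300.93 K, T_C = 11.6 × 300.93/12.60 = 277.04 K.
Converting, 277.04 K = 39.01°F.

39.0 °F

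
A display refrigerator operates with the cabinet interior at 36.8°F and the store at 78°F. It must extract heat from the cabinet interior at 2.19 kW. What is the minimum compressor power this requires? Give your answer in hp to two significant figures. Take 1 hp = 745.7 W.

In absolute terms T_C = 275.82 K and T_H = 298.71 K, so ΔT = 22.89 K.
COP_Carnot = T_C/ΔT = 275.82/22.89 = 12.05.
Ẇ_min = Q̇/COP_Carnot = 2.190/12.05 = 0.1817 kW = 0.2437 hp.

0.24 hp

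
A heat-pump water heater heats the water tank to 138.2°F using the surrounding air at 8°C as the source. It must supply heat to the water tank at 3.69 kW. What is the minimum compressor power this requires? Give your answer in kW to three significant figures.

In absolute terms T_C = 281.15 K and T_H = 332.15 K, so ΔT = 51.00 K.
COP_Carnot = T_H/ΔT = 332.15/51.00 = 6.513.
Ẇ_min = Q̇/COP_Carnot = 3.690/6.513 = 0.5666 kW.

0.567 kW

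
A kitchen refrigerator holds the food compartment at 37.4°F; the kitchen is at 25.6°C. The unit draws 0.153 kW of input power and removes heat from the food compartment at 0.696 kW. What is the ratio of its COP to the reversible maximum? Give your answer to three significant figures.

COP_actual = Q̇_C/Ẇ = 0.6960/0.1530 = 4.549.
In absolute terms T_C = 276.15 K and T_H = 298.75 K, so ΔT = 22.60 K.
COP_Carnot = T_C/ΔT = 276.15/22.60 = 12.22.
η_II = COP_actual/COP_Carnot = 4.549/12.22 = 0.3723.

0.372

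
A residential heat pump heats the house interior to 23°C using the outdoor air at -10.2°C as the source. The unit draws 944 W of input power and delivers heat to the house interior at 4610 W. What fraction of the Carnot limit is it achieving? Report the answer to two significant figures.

COP_actual = Q̇_H/Ẇ = 4610/944.0 = 4.883.
In absolute terms T_C = 262.95 K and T_H = 296.15 K, so ΔT = 33.20 K.
COP_Carnot = T_H/ΔT = 296.15/33.20 = 8.920.
η_II = COP_actual/COP_Carnot = 4.883/8.920 = 0.5475.

0.55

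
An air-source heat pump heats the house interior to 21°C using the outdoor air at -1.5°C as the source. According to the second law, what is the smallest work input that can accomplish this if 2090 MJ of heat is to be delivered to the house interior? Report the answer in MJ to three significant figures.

160 MJ

In absolute terms T_C = 271.65 K and T_H = 294.15 K, so ΔT = 22.50 K.
The reversible limit is COP_HP = T_H/ΔT = 13.07, so W_min = Q_H/COP = Q_H·ΔT/T_H.
W_min = 2090 × 22.50/294.15 = 159.9 MJ.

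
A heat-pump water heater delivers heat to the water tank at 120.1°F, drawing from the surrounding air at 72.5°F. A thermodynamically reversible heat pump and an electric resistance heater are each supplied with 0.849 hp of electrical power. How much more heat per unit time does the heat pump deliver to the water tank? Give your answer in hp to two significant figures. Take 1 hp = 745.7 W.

9.5 hp

In absolute terms T_C = 295.65 K and T_H = 322.09 K, so ΔT = 26.44 K.
COP_Carnot = T_H/ΔT = 322.09/26.44 = 12.18.
The heat pump delivers Q̇_H = COP × Ẇ = 10.34 hp; the resistance heater delivers Ẇ = 0.8490 hp.
Extra = (COP − 1)·Ẇ = 9.492 hp.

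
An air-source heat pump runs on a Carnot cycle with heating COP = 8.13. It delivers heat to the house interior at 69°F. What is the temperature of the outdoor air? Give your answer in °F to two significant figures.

4.0 °F

COP_HP = T_H/(T_H − T_C) gives T_H − T_C = T_H/COP.
With T_H = 293.71 K, T_C = 293.71 × (1 − 1/8.13) = 257.58 K.
Converting, 257.58 K = 3.97°F.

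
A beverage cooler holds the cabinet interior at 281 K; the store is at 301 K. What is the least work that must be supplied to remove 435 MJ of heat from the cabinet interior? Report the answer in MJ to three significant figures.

The reservoir spacing is ΔT = 301 − 281 = 20.00 K.
The reversible limit is COP_R = T_C/ΔT = 14.05, so W_min = Q_C/COP = Q_C·ΔT/T_C.
W_min = 435.0 × 20.00/281.00 = 30.96 MJ.

31.0 MJ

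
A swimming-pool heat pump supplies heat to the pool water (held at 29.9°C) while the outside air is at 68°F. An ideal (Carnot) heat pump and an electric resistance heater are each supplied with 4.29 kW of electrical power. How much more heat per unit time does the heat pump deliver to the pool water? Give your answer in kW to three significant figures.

127 kW

In absolute terms T_C = 293.15 K and T_H = 303.05 K, so ΔT = 9.900 K.
COP_Carnot = T_H/ΔT = 303.05/9.900 = 30.61.
The heat pump delivers Q̇_H = COP × Ẇ = 131.3 kW; the resistance heater delivers Ẇ = 4.290 kW.
Extra = (COP − 1)·Ẇ = 127.0 kW.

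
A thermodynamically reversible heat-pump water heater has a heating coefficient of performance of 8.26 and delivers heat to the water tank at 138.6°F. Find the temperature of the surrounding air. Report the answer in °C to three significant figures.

COP_HP = T_H/(T_H − T_C) gives T_H − T_C = T_H/COP.
With T_H = 332.37 K, T_C = 332.37 × (1 − 1/8.26) = 292.13 K.
Converting, 292.13 K = 18.98°C.

19.0 °C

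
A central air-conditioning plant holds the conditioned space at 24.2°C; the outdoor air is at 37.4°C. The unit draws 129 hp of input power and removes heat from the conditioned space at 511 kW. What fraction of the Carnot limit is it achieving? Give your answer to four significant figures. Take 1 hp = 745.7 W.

Converting, Q̇_C = 511.0 kW = 685.3 hp, so COP_actual = Q̇_C/Ẇ = 685.3/129.0 = 5.312.
In absolute terms T_C = 297.35 K and T_H = 310.55 K, so ΔT = 13.20 K.
COP_Carnot = T_C/ΔT = 297.35/13.20 = 22.53.
η_II = COP_actual/COP_Carnot = 5.312/22.53 = 0.2358.

0.2358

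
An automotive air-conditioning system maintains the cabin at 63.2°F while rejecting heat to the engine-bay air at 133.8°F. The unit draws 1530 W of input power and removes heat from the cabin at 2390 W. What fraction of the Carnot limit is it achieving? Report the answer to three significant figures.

COP_actual = Q̇_C/Ẇ = 2390/1530 = 1.562.
In absolute terms T_C = 290.48 K and T_H = 329.71 K, so ΔT = 39.22 K.
COP_Carnot = T_C/ΔT = 290.48/39.22 = 7.406.
η_II = COP_actual/COP_Carnot = 1.562/7.406 = 0.2109.

0.211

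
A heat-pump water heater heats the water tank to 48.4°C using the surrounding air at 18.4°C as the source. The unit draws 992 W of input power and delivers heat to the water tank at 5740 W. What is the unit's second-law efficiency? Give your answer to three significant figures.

COP_actual = Q̇_H/Ẇ = 5740/992.0 = 5.786.
In absolute terms T_C = 291.55 K and T_H = 321.55 K, so ΔT = 30.00 K.
COP_Carnot = T_H/ΔT = 321.55/30.00 = 10.72.
η_II = COP_actual/COP_Carnot = 5.786/10.72 = 0.5398.

0.540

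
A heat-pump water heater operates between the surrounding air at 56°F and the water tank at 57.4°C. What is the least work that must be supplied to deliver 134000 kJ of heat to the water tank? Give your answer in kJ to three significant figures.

17900 kJ

In absolute terms T_C = 286.48 K and T_H = 330.55 K, so ΔT = 44.07 K.
The reversible limit is COP_HP = T_H/ΔT = 7.501, so W_min = Q_H/COP = Q_H·ΔT/T_H.
W_min = 134000 × 44.07/330.55 = 17860 kJ.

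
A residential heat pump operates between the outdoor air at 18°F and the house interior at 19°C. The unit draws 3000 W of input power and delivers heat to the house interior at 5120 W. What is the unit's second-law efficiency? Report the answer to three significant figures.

0.156

COP_actual = Q̇_H/Ẇ = 5120/3000 = 1.707.
In absolute terms T_C = 265.37 K and T_H = 292.15 K, so ΔT = 26.78 K.
COP_Carnot = T_H/ΔT = 292.15/26.78 = 10.91.
η_II = COP_actual/COP_Carnot = 1.707/10.91 = 0.1564.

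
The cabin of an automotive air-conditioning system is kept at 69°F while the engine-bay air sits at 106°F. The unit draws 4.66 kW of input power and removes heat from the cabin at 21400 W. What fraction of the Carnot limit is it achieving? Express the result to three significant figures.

Converting, Q̇_C = 21400 W = 21.40 kW, so COP_actual = Q̇_C/Ẇ = 21.40/4.660 = 4.592.
In absolute terms T_C = 293.71 K and T_H = 314.26 K, so ΔT = 20.56 K.
COP_Carnot = T_C/ΔT = 293.71/20.56 = 14.29.
η_II = COP_actual/COP_Carnot = 4.592/14.29 = 0.3214.

0.321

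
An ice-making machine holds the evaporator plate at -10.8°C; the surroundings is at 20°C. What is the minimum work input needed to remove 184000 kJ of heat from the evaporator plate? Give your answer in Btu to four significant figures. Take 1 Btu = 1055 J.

In absolute terms T_C = 262.35 K and T_H = 293.15 K, so ΔT = 30.80 K.
The reversible limit is COP_R = T_C/ΔT = 8.518, so W_min = Q_C/COP = Q_C·ΔT/T_C.
W_min = 184000 × 30.80/262.35 = 21600 kJ = 20480 Btu.

20480 Btu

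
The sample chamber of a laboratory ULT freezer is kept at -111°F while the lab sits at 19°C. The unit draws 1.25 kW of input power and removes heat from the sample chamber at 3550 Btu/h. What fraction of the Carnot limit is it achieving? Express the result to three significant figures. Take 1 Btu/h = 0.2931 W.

Converting, Q̇_C = 3550 Btu/h = 1.041 kW, so COP_actual = Q̇_C/Ẇ = 1.041/1.250 = 0.8324.
In absolute terms T_C = 193.71 K and T_H = 292.15 K, so ΔT = 98.44 K.
COP_Carnot = T_C/ΔT = 193.71/98.44 = 1.968.
η_II = COP_actual/COP_Carnot = 0.8324/1.968 = 0.4230.

0.423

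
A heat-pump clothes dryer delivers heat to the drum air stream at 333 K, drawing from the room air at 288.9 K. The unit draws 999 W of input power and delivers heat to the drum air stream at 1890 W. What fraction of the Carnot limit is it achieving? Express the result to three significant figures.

COP_actual = Q̇_H/Ẇ = 1890/999.0 = 1.892.
The reservoir spacing is ΔT = 333 − 288.9 = 44.10 K.
COP_Carnot = T_H/ΔT = 333.00/44.10 = 7.551.
η_II = COP_actual/COP_Carnot = 1.892/7.551 = 0.2505.

0.251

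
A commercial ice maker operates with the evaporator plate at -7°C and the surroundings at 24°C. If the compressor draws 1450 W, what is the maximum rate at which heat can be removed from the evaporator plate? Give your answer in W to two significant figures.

In absolute terms T_C = 266.15 K and T_H = 297.15 K, so ΔT = 31.00 K.
COP_Carnot = T_C/ΔT = 266.15/31.00 = 8.585.
Q̇_max = COP_Carnot × Ẇ = 8.585 × 1450 W = 12450 W.

12000 W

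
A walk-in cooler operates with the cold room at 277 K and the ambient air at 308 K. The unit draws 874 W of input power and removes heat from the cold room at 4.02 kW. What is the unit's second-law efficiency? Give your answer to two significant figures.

0.51

Converting, Q̇_C = 4.020 kW = 4020 W, so COP_actual = Q̇_C/Ẇ = 4020/874.0 = 4.600.
The reservoir spacing is ΔT = 308 − 277 = 31.00 K.
COP_Carnot = T_C/ΔT = 277.00/31.00 = 8.935.
η_II = COP_actual/COP_Carnot = 4.600/8.935 = 0.5148.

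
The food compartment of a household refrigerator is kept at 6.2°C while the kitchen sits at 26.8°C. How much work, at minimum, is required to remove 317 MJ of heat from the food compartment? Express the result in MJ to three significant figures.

23.4 MJ

In absolute terms T_C = 279.35 K and T_H = 299.95 K, so ΔT = 20.60 K.
The reversible limit is COP_R = T_C/ΔT = 13.56, so W_min = Q_C/COP = Q_C·ΔT/T_C.
W_min = 317.0 × 20.60/279.35 = 23.38 MJ.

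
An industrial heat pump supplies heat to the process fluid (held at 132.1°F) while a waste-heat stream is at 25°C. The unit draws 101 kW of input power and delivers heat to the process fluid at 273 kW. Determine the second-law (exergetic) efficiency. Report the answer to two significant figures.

0.25

COP_actual = Q̇_H/Ẇ = 273.0/101.0 = 2.703.
In absolute terms T_C = 298.15 K and T_H = 328.76 K, so ΔT = 30.61 K.
COP_Carnot = T_H/ΔT = 328.76/30.61 = 10.74.
η_II = COP_actual/COP_Carnot = 2.703/10.74 = 0.2517.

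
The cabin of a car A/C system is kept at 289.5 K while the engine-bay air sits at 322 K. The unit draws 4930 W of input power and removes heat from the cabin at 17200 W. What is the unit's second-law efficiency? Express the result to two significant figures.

COP_actual = Q̇_C/Ẇ = 17200/4930 = 3.489.
The reservoir spacing is ΔT = 322 − 289.5 = 32.50 K.
COP_Carnot = T_C/ΔT = 289.50/32.50 = 8.908.
η_II = COP_actual/COP_Carnot = 3.489/8.908 = 0.3917.

0.39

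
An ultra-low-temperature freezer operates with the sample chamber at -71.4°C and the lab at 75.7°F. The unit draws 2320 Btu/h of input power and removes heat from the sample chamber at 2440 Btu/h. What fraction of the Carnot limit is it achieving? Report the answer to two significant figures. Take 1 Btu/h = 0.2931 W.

0.50

COP_actual = Q̇_C/Ẇ = 2440/2320 = 1.052.
In absolute terms T_C = 201.75 K and T_H = 297.43 K, so ΔT = 95.68 K.
COP_Carnot = T_C/ΔT = 201.75/95.68 = 2.109.
η_II = COP_actual/COP_Carnot = 1.052/2.109 = 0.4988.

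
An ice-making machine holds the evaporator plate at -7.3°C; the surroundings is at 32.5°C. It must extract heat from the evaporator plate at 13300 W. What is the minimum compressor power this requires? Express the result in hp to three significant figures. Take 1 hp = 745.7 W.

2.67 hp

In absolute terms T_C = 265.85 K and T_H = 305.65 K, so ΔT = 39.80 K.
COP_Carnot = T_C/ΔT = 265.85/39.80 = 6.680.
Ẇ_min = Q̇/COP_Carnot = 13300/6.680 = 1991 W = 2.670 hp.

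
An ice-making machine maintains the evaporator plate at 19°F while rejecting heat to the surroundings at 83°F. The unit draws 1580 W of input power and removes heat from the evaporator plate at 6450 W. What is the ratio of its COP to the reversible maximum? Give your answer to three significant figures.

0.546

COP_actual = Q̇_C/Ẇ = 6450/1580 = 4.082.
In absolute terms T_C = 265.93 K and T_H = 301.48 K, so ΔT = 35.56 K.
COP_Carnot = T_C/ΔT = 265.93/35.56 = 7.479.
η_II = COP_actual/COP_Carnot = 4.082/7.479 = 0.5458.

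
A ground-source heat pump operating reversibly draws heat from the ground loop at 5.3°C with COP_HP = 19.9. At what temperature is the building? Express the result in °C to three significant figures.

COP_HP = T_H/(T_H − T_C) rearranges to T_H = COP·T_C/(COP − 1).
With T_C = 278.45 K, T_H = 19.9 × 278.45/18.90 = 293.18 K.
Converting, 293.18 K = 20.03°C.

20.0 °C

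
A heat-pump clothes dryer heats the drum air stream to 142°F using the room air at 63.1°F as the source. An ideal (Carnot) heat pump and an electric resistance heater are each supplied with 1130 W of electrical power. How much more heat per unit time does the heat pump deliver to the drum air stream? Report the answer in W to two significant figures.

7500 W

In absolute terms T_C = 290.43 K and T_H = 334.26 K, so ΔT = 43.83 K.
COP_Carnot = T_H/ΔT = 334.26/43.83 = 7.626.
The heat pump delivers Q̇_H = COP × Ẇ = 8617 W; the resistance heater delivers Ẇ = 1130 W.
Extra = (COP − 1)·Ẇ = 7487 W.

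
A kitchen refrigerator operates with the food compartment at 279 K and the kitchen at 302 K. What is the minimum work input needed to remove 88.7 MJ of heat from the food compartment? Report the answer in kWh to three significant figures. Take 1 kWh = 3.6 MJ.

2.03 kWh

The reservoir spacing is ΔT = 302 − 279 = 23.00 K.
The reversible limit is COP_R = T_C/ΔT = 12.13, so W_min = Q_C/COP = Q_C·ΔT/T_C.
W_min = 88.70 × 23.00/279.00 = 7.312 MJ = 2.031 kWh.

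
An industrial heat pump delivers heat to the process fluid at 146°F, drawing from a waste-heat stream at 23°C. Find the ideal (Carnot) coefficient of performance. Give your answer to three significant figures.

In absolute terms T_C = 296.15 K and T_H = 336.48 K, so ΔT = 40.33 K.
For a reversible cycle, COP_Carnot = T_H/ΔT = 336.48/40.33 = 8.343.

8.34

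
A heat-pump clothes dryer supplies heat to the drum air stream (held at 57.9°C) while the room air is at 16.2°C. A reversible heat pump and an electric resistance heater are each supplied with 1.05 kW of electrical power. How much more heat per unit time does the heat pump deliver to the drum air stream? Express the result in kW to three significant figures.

In absolute terms T_C = 289.35 K and T_H = 331.05 K, so ΔT = 41.70 K.
COP_Carnot = T_H/ΔT = 331.05/41.70 = 7.939.
The heat pump delivers Q̇_H = COP × Ẇ = 8.336 kW; the resistance heater delivers Ẇ = 1.050 kW.
Extra = (COP − 1)·Ẇ = 7.286 kW.

7.29 kW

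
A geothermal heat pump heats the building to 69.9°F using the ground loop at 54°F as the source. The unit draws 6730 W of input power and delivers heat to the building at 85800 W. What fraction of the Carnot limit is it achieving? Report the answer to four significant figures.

0.3828

COP_actual = Q̇_H/Ẇ = 85800/6730 = 12.75.
In absolute terms T_C = 285.37 K and T_H = 294.21 K, so ΔT = 8.833 K.
COP_Carnot = T_H/ΔT = 294.21/8.833 = 33.31.
η_II = COP_actual/COP_Carnot = 12.75/33.31 = 0.3828.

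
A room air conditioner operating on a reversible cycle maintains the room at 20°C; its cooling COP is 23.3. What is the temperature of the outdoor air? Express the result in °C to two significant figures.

33 °C

COP_R = T_C/(T_H − T_C) gives T_H − T_C = T_C/COP.
With T_C = 293.15 K, T_H = 293.15 × (1 + 1/23.3) = 305.73 K.
Converting, 305.73 K = 32.58°C.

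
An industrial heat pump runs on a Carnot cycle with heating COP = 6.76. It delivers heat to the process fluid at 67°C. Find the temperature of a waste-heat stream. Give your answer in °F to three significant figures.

COP_HP = T_H/(T_H − T_C) gives T_H − T_C = T_H/COP.
With T_H = 340.15 K, T_C = 340.15 × (1 − 1/6.76) = 289.83 K.
Converting, 289.83 K = 62.03°F.

62.0 °F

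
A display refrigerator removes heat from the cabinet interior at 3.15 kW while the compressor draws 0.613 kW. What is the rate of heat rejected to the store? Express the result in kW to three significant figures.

3.76 kW

For a cyclic device the first law requires Q̇_H = Q̇_C + Ẇ.
Q̇_H = Q̇_C + Ẇ = 3.763 kW.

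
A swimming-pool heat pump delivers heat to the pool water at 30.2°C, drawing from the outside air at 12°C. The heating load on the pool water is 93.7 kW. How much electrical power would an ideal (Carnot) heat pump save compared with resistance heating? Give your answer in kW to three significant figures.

In absolute terms T_C = 285.15 K and T_H = 303.35 K, so ΔT = 18.20 K.
COP_Carnot = T_H/ΔT = 303.35/18.20 = 16.67.
Resistance heating needs Ẇ_res = Q̇_H = 93.70 kW; the reversible heat pump needs only Ẇ_hp = Q̇_H/COP = 5.622 kW.
Saving = 93.70 − 5.622 = 88.08 kW.

88.1 kW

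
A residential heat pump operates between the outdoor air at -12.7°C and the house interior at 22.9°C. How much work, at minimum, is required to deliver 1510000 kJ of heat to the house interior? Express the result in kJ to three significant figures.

182000 kJ

In absolute terms T_C = 260.45 K and T_H = 296.05 K, so ΔT = 35.60 K.
The reversible limit is COP_HP = T_H/ΔT = 8.316, so W_min = Q_H/COP = Q_H·ΔT/T_H.
W_min = 1510000 × 35.60/296.05 = 181600 kJ.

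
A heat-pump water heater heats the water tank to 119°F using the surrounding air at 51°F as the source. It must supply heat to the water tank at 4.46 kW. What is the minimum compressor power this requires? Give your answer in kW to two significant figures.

In absolute terms T_C = 283.71 K and T_H = 321.48 K, so ΔT = 37.78 K.
COP_Carnot = T_H/ΔT = 321.48/37.78 = 8.510.
Ẇ_min = Q̇/COP_Carnot = 4.460/8.510 = 0.5241 kW.

0.52 kW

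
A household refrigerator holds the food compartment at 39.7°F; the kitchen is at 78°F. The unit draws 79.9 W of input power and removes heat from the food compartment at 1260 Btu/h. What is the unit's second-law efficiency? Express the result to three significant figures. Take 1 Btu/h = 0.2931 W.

0.354

Converting, Q̇_C = 1260 Btu/h = 369.3 W, so COP_actual = Q̇_C/Ẇ = 369.3/79.90 = 4.622.
In absolute terms T_C = 277.43 K and T_H = 298.71 K, so ΔT = 21.28 K.
COP_Carnot = T_C/ΔT = 277.43/21.28 = 13.04.
η_II = COP_actual/COP_Carnot = 4.622/13.04 = 0.3545.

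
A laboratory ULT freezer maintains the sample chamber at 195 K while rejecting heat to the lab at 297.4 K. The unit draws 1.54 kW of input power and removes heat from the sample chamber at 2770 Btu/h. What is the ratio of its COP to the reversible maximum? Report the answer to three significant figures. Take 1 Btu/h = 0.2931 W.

Converting, Q̇_C = 2770 Btu/h = 0.8119 kW, so COP_actual = Q̇_C/Ẇ = 0.8119/1.540 = 0.5272.
The reservoir spacing is ΔT = 297.4 − 195 = 102.4 K.
COP_Carnot = T_C/ΔT = 195.00/102.4 = 1.904.
η_II = COP_actual/COP_Carnot = 0.5272/1.904 = 0.2768.

0.277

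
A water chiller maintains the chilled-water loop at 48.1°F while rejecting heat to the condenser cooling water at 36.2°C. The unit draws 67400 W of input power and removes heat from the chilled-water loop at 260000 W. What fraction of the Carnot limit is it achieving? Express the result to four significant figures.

0.3727

COP_actual = Q̇_C/Ẇ = 260000/67400 = 3.858.
In absolute terms T_C = 282.09 K and T_H = 309.35 K, so ΔT = 27.26 K.
COP_Carnot = T_C/ΔT = 282.09/27.26 = 10.35.
η_II = COP_actual/COP_Carnot = 3.858/10.35 = 0.3727.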